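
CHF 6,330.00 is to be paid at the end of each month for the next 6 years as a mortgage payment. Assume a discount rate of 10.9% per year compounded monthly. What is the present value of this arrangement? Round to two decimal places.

This is an ordinary annuity: 72 payments of CHF 6,330.00 at the end of each month.
Periodic rate r = 0.109/12 per month; n is counted in months.
PV = PMT × [(1 − (1+r)^−n)/r] = 6,330 × [1 − (1+r)^−72] / r = CHF 333,458.02

CHF 333,458.02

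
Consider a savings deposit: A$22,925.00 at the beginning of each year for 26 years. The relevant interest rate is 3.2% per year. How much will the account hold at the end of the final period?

This is an annuity due: 26 deposits of A$22,925.00 at the beginning of each year.
Periodic rate r = 0.032 per year.
FV = PMT × [((1+r)^n − 1)/r] × (1+r) = 22,925 × [(1+r)^26 − 1] / r × (1+r) = A$937,584.30

A$937,584.30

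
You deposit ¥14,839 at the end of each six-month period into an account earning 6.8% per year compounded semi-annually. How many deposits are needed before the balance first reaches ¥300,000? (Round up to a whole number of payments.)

Periodic rate r = 0.068/2 per half-year; n is counted in half-years.
Ordinary annuity FV: 300,000 = 14,839 × [((1+r)^n − 1)/r].
(1+r)^n = 1 + 300,000 × r / 14,839, so n = ln(1 + 300,000·r/14,839) / ln(1+r) = 15.65.
Round up to a whole number of payments: n = 16.

16 payments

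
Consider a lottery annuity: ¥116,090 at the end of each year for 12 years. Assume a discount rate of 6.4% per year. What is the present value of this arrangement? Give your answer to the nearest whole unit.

This is an ordinary annuity: 12 payments of ¥116,090 at the end of each year.
Periodic rate r = 0.064 per year.
PV = PMT × [(1 − (1+r)^−n)/r] = 116,090 × [1 − (1+r)^−12] / r = ¥952,287

¥952,287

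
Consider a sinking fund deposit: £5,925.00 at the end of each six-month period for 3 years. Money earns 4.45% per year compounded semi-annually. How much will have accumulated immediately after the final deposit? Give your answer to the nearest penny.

This is an ordinary annuity: 6 deposits of £5,925.00 at the end of each six-month period.
Periodic rate r = 0.0445/2 per half-year; n is counted in half-years.
FV = PMT × [((1+r)^n − 1)/r] = 5,925 × [(1+r)^6 − 1] / r = £37,587.12

£37,587.12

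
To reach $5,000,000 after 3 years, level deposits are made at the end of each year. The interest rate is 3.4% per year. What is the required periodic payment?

$1,611,262.86

Level ordinary annuity; solve FV = PMT × [((1+r)^n − 1)/r] for PMT.
Periodic rate r = 0.034 per year.
With n = 3: PMT = 5,000,000 / ([((1+r)^n − 1)/r]) = $1,611,262.86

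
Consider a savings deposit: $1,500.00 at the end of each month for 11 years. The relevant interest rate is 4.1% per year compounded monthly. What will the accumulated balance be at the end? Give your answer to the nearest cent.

$249,662.18

This is an ordinary annuity: 132 deposits of $1,500.00 at the end of each month.
Periodic rate r = 0.041/12 per month; n is counted in months.
FV = PMT × [((1+r)^n − 1)/r] = 1,500 × [(1+r)^132 − 1] / r = $249,662.18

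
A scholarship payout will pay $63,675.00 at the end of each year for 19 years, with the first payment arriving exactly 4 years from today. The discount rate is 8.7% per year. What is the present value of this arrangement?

$453,062.27

Ordinary annuity of 19 payments, first payment at period 4.
Periodic rate r = 0.087 per year.
The ordinary-annuity PV formula values the stream one period before the first payment (period 3); discount that back 3 periods:
PV₀ = 63,675 × [1 − (1+r)^−19] / r × (1+r)^−3 = $453,062.27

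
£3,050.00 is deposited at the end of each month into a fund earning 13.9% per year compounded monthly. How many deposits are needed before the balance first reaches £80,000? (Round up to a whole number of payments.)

24 payments

Periodic rate r = 0.139/12 per month; n is counted in months.
Ordinary annuity FV: 80,000 = 3,050 × [((1+r)^n − 1)/r].
(1+r)^n = 1 + 80,000 × r / 3,050, so n = ln(1 + 80,000·r/3,050) / ln(1+r) = 23.04.
Round up to a whole number of payments: n = 24.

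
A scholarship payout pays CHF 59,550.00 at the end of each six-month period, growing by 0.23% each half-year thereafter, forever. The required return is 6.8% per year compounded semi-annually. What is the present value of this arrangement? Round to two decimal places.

Periodic rate r = 0.068/2 per half-year.
Growing perpetuity (Gordon): PV = PMT₁ / (r − g) = 59,550 / (r − 0.0023) = CHF 1,878,548.90.

CHF 1,878,548.90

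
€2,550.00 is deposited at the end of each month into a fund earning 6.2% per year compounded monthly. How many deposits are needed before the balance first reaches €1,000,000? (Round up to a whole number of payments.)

Periodic rate r = 0.062/12 per month; n is counted in months.
Ordinary annuity FV: 1,000,000 = 2,550 × [((1+r)^n − 1)/r].
(1+r)^n = 1 + 1,000,000 × r / 2,550, so n = ln(1 + 1,000,000·r/2,550) / ln(1+r) = 214.87.
Round up to a whole number of payments: n = 215.

215 payments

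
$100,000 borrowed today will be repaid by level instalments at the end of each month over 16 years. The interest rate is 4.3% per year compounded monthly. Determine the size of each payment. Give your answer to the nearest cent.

Level ordinary annuity; solve PV = PMT × [(1 − (1+r)^−n)/r] for PMT.
Periodic rate r = 0.043/12 per month; n is counted in months.
With n = 192: PMT = 100,000 / ([(1 − (1+r)^−n)/r]) = $721.28

$721.28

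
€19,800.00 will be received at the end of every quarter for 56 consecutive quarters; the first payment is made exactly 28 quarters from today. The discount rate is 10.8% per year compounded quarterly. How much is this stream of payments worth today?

€276,845.92

Ordinary annuity of 56 payments, first payment at period 28.
Periodic rate r = 0.108/4 per quarter; n is counted in quarters.
The ordinary-annuity PV formula values the stream one period before the first payment (period 27); discount that back 27 periods:
PV₀ = 19,800 × [1 − (1+r)^−56] / r × (1+r)^−27 = €276,845.92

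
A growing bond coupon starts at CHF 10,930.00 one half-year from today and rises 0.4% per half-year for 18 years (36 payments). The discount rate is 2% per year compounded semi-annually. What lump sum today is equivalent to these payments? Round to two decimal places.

Periodic rate r = 0.02/2 per half-year; n is counted in half-years.
Growing ordinary annuity: PV = PMT₁ × [1 − ((1+g)/(1+r))^n] / (r − g) = 10,930 × [1 − ((1+0.004)/(1+r))^36] / (r − 0.004) = CHF 351,680.94.

CHF 351,680.94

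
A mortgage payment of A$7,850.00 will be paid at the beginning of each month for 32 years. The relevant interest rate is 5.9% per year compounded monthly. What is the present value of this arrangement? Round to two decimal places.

A$1,360,460.03

This is an annuity due: 384 payments of A$7,850.00 at the beginning of each month.
Periodic rate r = 0.059/12 per month; n is counted in months.
PV = PMT × [(1 − (1+r)^−n)/r] × (1+r) = 7,850 × [1 − (1+r)^−384] / r × (1+r) = A$1,360,460.03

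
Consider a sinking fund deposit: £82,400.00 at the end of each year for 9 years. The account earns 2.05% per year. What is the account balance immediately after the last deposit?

£805,411.31

This is an ordinary annuity: 9 deposits of £82,400.00 at the end of each year.
Periodic rate r = 0.0205 per year.
FV = PMT × [((1+r)^n − 1)/r] = 82,400 × [(1+r)^9 − 1] / r = £805,411.31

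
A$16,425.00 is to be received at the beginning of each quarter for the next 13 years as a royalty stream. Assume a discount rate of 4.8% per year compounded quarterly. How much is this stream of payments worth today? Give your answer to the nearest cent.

A$640,240.66

This is an annuity due: 52 payments of A$16,425.00 at the beginning of each quarter.
Periodic rate r = 0.048/4 per quarter; n is counted in quarters.
PV = PMT × [(1 − (1+r)^−n)/r] × (1+r) = 16,425 × [1 − (1+r)^−52] / r × (1+r) = A$640,240.66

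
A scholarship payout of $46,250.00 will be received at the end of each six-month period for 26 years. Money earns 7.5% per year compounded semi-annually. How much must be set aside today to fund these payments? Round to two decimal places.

This is an ordinary annuity: 52 payments of $46,250.00 at the end of each six-month period.
Periodic rate r = 0.075/2 per half-year; n is counted in half-years.
PV = PMT × [(1 − (1+r)^−n)/r] = 46,250 × [1 − (1+r)^−52] / r = $1,051,489.33

$1,051,489.33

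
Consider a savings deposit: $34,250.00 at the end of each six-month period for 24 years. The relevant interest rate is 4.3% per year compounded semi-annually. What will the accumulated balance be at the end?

This is an ordinary annuity: 48 deposits of $34,250.00 at the end of each six-month period.
Periodic rate r = 0.043/2 per half-year; n is counted in half-years.
FV = PMT × [((1+r)^n − 1)/r] = 34,250 × [(1+r)^48 − 1] / r = $2,829,436.83

$2,829,436.83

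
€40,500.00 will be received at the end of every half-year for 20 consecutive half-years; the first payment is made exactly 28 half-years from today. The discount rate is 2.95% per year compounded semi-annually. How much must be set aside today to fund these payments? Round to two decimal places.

€469,425.99

Ordinary annuity of 20 payments, first payment at period 28.
Periodic rate r = 0.0295/2 per half-year; n is counted in half-years.
The ordinary-annuity PV formula values the stream one period before the first payment (period 27); discount that back 27 periods:
PV₀ = 40,500 × [1 − (1+r)^−20] / r × (1+r)^−27 = €469,425.99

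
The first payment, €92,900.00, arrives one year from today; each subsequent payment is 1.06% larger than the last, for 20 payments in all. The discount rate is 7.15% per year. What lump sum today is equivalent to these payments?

€1,052,146.89

Periodic rate r = 0.0715 per year.
Growing ordinary annuity: PV = PMT₁ × [1 − ((1+g)/(1+r))^n] / (r − g) = 92,900 × [1 − ((1+0.0106)/(1+r))^20] / (r − 0.0106) = €1,052,146.89.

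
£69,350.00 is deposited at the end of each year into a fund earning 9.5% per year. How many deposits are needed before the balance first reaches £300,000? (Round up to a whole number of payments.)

Periodic rate r = 0.095 per year.
Ordinary annuity FV: 300,000 = 69,350 × [((1+r)^n − 1)/r].
(1+r)^n = 1 + 300,000 × r / 69,350, so n = ln(1 + 300,000·r/69,350) / ln(1+r) = 3.79.
Round up to a whole number of payments: n = 4.

4 payments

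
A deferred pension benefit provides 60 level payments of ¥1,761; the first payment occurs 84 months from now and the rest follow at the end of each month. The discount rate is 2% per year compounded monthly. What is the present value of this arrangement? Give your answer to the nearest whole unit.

Ordinary annuity of 60 payments, first payment at period 84.
Periodic rate r = 0.02/12 per month; n is counted in months.
The ordinary-annuity PV formula values the stream one period before the first payment (period 83); discount that back 83 periods:
PV₀ = 1,761 × [1 − (1+r)^−60] / r × (1+r)^−83 = ¥87,499

¥87,499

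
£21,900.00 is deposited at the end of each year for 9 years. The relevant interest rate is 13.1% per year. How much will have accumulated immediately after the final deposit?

This is an ordinary annuity: 9 deposits of £21,900.00 at the end of each year.
Periodic rate r = 0.131 per year.
FV = PMT × [((1+r)^n − 1)/r] = 21,900 × [(1+r)^9 − 1] / r = £339,040.89

£339,040.89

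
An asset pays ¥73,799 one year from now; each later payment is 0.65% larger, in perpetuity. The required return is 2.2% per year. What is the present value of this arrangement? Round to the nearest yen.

Periodic rate r = 0.022 per year.
Growing perpetuity (Gordon): PV = PMT₁ / (r − g) = 73,799 / (r − 0.0065) = ¥4,761,226.

¥4,761,226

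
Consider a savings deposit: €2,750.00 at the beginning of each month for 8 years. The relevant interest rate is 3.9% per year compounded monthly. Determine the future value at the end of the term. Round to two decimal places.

This is an annuity due: 96 deposits of €2,750.00 at the beginning of each month.
Periodic rate r = 0.039/12 per month; n is counted in months.
FV = PMT × [((1+r)^n − 1)/r] × (1+r) = 2,750 × [(1+r)^96 − 1] / r × (1+r) = €310,243.56

€310,243.56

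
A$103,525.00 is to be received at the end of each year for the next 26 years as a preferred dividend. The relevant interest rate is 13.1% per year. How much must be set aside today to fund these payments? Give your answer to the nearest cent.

A$758,075.30

This is an ordinary annuity: 26 payments of A$103,525.00 at the end of each year.
Periodic rate r = 0.131 per year.
PV = PMT × [(1 − (1+r)^−n)/r] = 103,525 × [1 − (1+r)^−26] / r = A$758,075.30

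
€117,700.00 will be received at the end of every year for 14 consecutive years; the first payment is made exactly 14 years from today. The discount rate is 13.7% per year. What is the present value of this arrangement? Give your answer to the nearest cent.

€135,047.31

Ordinary annuity of 14 payments, first payment at period 14.
Periodic rate r = 0.137 per year.
The ordinary-annuity PV formula values the stream one period before the first payment (period 13); discount that back 13 periods:
PV₀ = 117,700 × [1 − (1+r)^−14] / r × (1+r)^−13 = €135,047.31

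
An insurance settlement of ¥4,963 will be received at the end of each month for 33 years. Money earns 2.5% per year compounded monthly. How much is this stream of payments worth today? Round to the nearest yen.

¥1,337,363

This is an ordinary annuity: 396 payments of ¥4,963 at the end of each month.
Periodic rate r = 0.025/12 per month; n is counted in months.
PV = PMT × [(1 − (1+r)^−n)/r] = 4,963 × [1 − (1+r)^−396] / r = ¥1,337,363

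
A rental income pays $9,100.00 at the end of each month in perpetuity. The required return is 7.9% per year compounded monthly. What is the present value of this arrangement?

$1,382,278.48

Periodic rate r = 0.079/12 per month.
Level perpetuity: PV = PMT / r = 9,100 / (0.079/12) = $1,382,278.48.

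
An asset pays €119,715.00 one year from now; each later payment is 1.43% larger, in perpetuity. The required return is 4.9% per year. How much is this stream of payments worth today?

Periodic rate r = 0.049 per year.
Growing perpetuity (Gordon): PV = PMT₁ / (r − g) = 119,715 / (r − 0.0143) = €3,450,000.00.

€3,450,000.00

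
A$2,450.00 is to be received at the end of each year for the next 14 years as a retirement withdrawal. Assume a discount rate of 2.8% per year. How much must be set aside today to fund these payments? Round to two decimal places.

This is an ordinary annuity: 14 payments of A$2,450.00 at the end of each year.
Periodic rate r = 0.028 per year.
PV = PMT × [(1 − (1+r)^−n)/r] = 2,450 × [1 − (1+r)^−14] / r = A$28,056.49

A$28,056.49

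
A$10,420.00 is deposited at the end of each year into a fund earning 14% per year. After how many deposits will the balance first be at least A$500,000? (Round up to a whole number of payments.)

16 payments

Periodic rate r = 0.14 per year.
Ordinary annuity FV: 500,000 = 10,420 × [((1+r)^n − 1)/r].
(1+r)^n = 1 + 500,000 × r / 10,420, so n = ln(1 + 500,000·r/10,420) / ln(1+r) = 15.60.
Round up to a whole number of payments: n = 16.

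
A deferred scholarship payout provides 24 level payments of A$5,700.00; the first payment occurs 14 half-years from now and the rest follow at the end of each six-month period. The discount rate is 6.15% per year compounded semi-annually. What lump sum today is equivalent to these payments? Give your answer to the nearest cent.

A$64,591.95

Ordinary annuity of 24 payments, first payment at period 14.
Periodic rate r = 0.0615/2 per half-year; n is counted in half-years.
The ordinary-annuity PV formula values the stream one period before the first payment (period 13); discount that back 13 periods:
PV₀ = 5,700 × [1 − (1+r)^−24] / r × (1+r)^−13 = A$64,591.95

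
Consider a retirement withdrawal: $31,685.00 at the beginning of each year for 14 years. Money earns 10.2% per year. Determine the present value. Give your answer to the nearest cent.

This is an annuity due: 14 payments of $31,685.00 at the beginning of each year.
Periodic rate r = 0.102 per year.
PV = PMT × [(1 − (1+r)^−n)/r] × (1+r) = 31,685 × [1 − (1+r)^−14] / r × (1+r) = $254,441.70

$254,441.70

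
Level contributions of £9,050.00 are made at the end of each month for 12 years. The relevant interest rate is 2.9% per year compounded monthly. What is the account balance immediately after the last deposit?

£1,556,491.92

This is an ordinary annuity: 144 deposits of £9,050.00 at the end of each month.
Periodic rate r = 0.029/12 per month; n is counted in months.
FV = PMT × [((1+r)^n − 1)/r] = 9,050 × [(1+r)^144 − 1] / r = £1,556,491.92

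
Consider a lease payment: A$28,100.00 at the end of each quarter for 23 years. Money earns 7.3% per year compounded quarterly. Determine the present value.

This is an ordinary annuity: 92 payments of A$28,100.00 at the end of each quarter.
Periodic rate r = 0.073/4 per quarter; n is counted in quarters.
PV = PMT × [(1 − (1+r)^−n)/r] = 28,100 × [1 − (1+r)^−92] / r = A$1,248,092.85

A$1,248,092.85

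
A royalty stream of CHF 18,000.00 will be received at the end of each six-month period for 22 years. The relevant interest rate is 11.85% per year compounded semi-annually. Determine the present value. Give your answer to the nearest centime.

This is an ordinary annuity: 44 payments of CHF 18,000.00 at the end of each six-month period.
Periodic rate r = 0.1185/2 per half-year; n is counted in half-years.
PV = PMT × [(1 − (1+r)^−n)/r] = 18,000 × [1 − (1+r)^−44] / r = CHF 279,662.24

CHF 279,662.24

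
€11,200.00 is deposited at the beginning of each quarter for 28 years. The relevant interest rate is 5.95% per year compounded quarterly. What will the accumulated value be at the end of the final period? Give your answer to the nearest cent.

This is an annuity due: 112 deposits of €11,200.00 at the beginning of each quarter.
Periodic rate r = 0.0595/4 per quarter; n is counted in quarters.
FV = PMT × [((1+r)^n − 1)/r] × (1+r) = 11,200 × [(1+r)^112 − 1] / r × (1+r) = €3,229,597.99

€3,229,597.99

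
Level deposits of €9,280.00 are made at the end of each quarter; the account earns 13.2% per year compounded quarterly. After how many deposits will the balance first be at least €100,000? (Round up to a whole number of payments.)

Periodic rate r = 0.132/4 per quarter; n is counted in quarters.
Ordinary annuity FV: 100,000 = 9,280 × [((1+r)^n − 1)/r].
(1+r)^n = 1 + 100,000 × r / 9,280, so n = ln(1 + 100,000·r/9,280) / ln(1+r) = 9.37.
Round up to a whole number of payments: n = 10.

10 payments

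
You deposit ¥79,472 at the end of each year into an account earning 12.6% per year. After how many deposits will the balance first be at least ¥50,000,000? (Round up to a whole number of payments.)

Periodic rate r = 0.126 per year.
Ordinary annuity FV: 50,000,000 = 79,472 × [((1+r)^n − 1)/r].
(1+r)^n = 1 + 50,000,000 × r / 79,472, so n = ln(1 + 50,000,000·r/79,472) / ln(1+r) = 36.95.
Round up to a whole number of payments: n = 37.

37 payments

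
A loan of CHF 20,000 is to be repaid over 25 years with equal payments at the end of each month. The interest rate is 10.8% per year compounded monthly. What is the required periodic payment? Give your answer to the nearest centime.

Level ordinary annuity; solve PV = PMT × [(1 − (1+r)^−n)/r] for PMT.
Periodic rate r = 0.108/12 per month; n is counted in months.
With n = 300: PMT = 20,000 / ([(1 − (1+r)^−n)/r]) = CHF 193.14

CHF 193.14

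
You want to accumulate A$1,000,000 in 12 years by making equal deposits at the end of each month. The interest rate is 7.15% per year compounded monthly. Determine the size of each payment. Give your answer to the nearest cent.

Level ordinary annuity; solve FV = PMT × [((1+r)^n − 1)/r] for PMT.
Periodic rate r = 0.0715/12 per month; n is counted in months.
With n = 144: PMT = 1,000,000 / ([((1+r)^n − 1)/r]) = A$4,405.61

A$4,405.61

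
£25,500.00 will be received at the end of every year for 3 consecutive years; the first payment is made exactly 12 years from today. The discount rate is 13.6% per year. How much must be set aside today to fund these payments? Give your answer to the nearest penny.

Ordinary annuity of 3 payments, first payment at period 12.
Periodic rate r = 0.136 per year.
The ordinary-annuity PV formula values the stream one period before the first payment (period 11); discount that back 11 periods:
PV₀ = 25,500 × [1 − (1+r)^−3] / r × (1+r)^−11 = £14,658.64

£14,658.64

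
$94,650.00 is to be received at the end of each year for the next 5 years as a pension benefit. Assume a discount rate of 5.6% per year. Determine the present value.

This is an ordinary annuity: 5 payments of $94,650.00 at the end of each year.
Periodic rate r = 0.056 per year.
PV = PMT × [(1 − (1+r)^−n)/r] = 94,650 × [1 − (1+r)^−5] / r = $403,076.47

$403,076.47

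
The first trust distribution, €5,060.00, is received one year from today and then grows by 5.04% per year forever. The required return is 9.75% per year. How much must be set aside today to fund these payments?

€107,431.00

Periodic rate r = 0.0975 per year.
Growing perpetuity (Gordon): PV = PMT₁ / (r − g) = 5,060 / (r − 0.0504) = €107,431.00.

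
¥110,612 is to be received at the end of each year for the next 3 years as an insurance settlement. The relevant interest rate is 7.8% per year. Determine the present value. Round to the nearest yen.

This is an ordinary annuity: 3 payments of ¥110,612 at the end of each year.
Periodic rate r = 0.078 per year.
PV = PMT × [(1 − (1+r)^−n)/r] = 110,612 × [1 − (1+r)^−3] / r = ¥286,090

¥286,090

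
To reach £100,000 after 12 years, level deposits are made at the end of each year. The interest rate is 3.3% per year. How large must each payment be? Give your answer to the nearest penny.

£6,926.96

Level ordinary annuity; solve FV = PMT × [((1+r)^n − 1)/r] for PMT.
Periodic rate r = 0.033 per year.
With n = 12: PMT = 100,000 / ([((1+r)^n − 1)/r]) = £6,926.96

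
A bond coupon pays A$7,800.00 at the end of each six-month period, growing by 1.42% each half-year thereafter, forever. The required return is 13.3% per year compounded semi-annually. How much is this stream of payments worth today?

A$149,139.58

Periodic rate r = 0.133/2 per half-year.
Growing perpetuity (Gordon): PV = PMT₁ / (r − g) = 7,800 / (r − 0.0142) = A$149,139.58.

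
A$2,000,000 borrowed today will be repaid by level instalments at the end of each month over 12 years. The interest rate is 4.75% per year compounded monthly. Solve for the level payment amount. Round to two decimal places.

A$18,247.98

Level ordinary annuity; solve PV = PMT × [(1 − (1+r)^−n)/r] for PMT.
Periodic rate r = 0.0475/12 per month; n is counted in months.
With n = 144: PMT = 2,000,000 / ([(1 − (1+r)^−n)/r]) = A$18,247.98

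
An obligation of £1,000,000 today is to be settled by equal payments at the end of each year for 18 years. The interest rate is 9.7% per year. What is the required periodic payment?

£119,593.81

Level ordinary annuity; solve PV = PMT × [(1 − (1+r)^−n)/r] for PMT.
Periodic rate r = 0.097 per year.
With n = 18: PMT = 1,000,000 / ([(1 − (1+r)^−n)/r]) = £119,593.81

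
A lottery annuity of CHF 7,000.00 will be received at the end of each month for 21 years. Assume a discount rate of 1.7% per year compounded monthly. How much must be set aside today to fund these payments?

CHF 1,482,603.42

This is an ordinary annuity: 252 payments of CHF 7,000.00 at the end of each month.
Periodic rate r = 0.017/12 per month; n is counted in months.
PV = PMT × [(1 − (1+r)^−n)/r] = 7,000 × [1 − (1+r)^−252] / r = CHF 1,482,603.42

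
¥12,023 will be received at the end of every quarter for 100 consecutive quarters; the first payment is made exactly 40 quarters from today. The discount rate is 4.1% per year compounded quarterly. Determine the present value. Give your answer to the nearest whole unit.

¥503,833

Ordinary annuity of 100 payments, first payment at period 40.
Periodic rate r = 0.041/4 per quarter; n is counted in quarters.
The ordinary-annuity PV formula values the stream one period before the first payment (period 39); discount that back 39 periods:
PV₀ = 12,023 × [1 − (1+r)^−100] / r × (1+r)^−39 = ¥503,833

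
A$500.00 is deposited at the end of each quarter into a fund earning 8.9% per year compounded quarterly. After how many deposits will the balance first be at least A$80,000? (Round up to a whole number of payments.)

69 payments

Periodic rate r = 0.089/4 per quarter; n is counted in quarters.
Ordinary annuity FV: 80,000 = 500 × [((1+r)^n − 1)/r].
(1+r)^n = 1 + 80,000 × r / 500, so n = ln(1 + 80,000·r/500) / ln(1+r) = 68.95.
Round up to a whole number of payments: n = 69.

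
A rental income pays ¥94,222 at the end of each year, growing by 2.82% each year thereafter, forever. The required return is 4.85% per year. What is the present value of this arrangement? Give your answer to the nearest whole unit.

¥4,641,478

Periodic rate r = 0.0485 per year.
Growing perpetuity (Gordon): PV = PMT₁ / (r − g) = 94,222 / (r − 0.0282) = ¥4,641,478.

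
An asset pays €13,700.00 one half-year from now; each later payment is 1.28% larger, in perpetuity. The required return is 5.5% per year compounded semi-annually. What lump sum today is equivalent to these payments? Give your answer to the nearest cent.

€931,972.79

Periodic rate r = 0.055/2 per half-year.
Growing perpetuity (Gordon): PV = PMT₁ / (r − g) = 13,700 / (r − 0.0128) = €931,972.79.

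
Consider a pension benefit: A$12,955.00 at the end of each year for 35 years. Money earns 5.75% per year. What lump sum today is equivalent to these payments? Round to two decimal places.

A$193,465.57

This is an ordinary annuity: 35 payments of A$12,955.00 at the end of each year.
Periodic rate r = 0.0575 per year.
PV = PMT × [(1 − (1+r)^−n)/r] = 12,955 × [1 − (1+r)^−35] / r = A$193,465.57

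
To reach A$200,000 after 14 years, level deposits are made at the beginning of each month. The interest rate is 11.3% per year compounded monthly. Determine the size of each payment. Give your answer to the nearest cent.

Level annuity due; solve FV = PMT × [((1+r)^n − 1)/r] × (1+r) for PMT.
Periodic rate r = 0.113/12 per month; n is counted in months.
With n = 168: PMT = 200,000 / ([((1+r)^n − 1)/r] × (1+r)) = A$487.30

A$487.30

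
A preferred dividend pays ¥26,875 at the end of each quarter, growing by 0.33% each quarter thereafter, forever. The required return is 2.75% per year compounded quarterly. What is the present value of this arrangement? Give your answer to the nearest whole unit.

Periodic rate r = 0.0275/4 per quarter.
Growing perpetuity (Gordon): PV = PMT₁ / (r − g) = 26,875 / (r − 0.0033) = ¥7,517,483.

¥7,517,483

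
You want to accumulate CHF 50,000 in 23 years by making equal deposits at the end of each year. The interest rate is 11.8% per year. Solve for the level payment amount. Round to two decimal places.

CHF 491.40

Level ordinary annuity; solve FV = PMT × [((1+r)^n − 1)/r] for PMT.
Periodic rate r = 0.118 per year.
With n = 23: PMT = 50,000 / ([((1+r)^n − 1)/r]) = CHF 491.40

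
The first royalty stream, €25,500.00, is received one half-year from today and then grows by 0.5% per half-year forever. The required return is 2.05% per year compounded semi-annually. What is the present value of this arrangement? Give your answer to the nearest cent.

Periodic rate r = 0.0205/2 per half-year.
Growing perpetuity (Gordon): PV = PMT₁ / (r − g) = 25,500 / (r − 0.005) = €4,857,142.86.

€4,857,142.86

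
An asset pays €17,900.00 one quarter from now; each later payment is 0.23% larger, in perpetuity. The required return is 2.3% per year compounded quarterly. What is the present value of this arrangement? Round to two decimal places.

Periodic rate r = 0.023/4 per quarter.
Growing perpetuity (Gordon): PV = PMT₁ / (r − g) = 17,900 / (r − 0.0023) = €5,188,405.80.

€5,188,405.80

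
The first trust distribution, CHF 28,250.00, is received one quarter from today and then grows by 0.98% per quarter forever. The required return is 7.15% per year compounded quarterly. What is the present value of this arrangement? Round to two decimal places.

CHF 3,498,452.01

Periodic rate r = 0.0715/4 per quarter.
Growing perpetuity (Gordon): PV = PMT₁ / (r − g) = 28,250 / (r − 0.0098) = CHF 3,498,452.01.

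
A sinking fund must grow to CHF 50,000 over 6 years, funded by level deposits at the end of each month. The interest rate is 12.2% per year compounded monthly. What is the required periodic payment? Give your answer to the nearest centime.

Level ordinary annuity; solve FV = PMT × [((1+r)^n − 1)/r] for PMT.
Periodic rate r = 0.122/12 per month; n is counted in months.
With n = 72: PMT = 50,000 / ([((1+r)^n − 1)/r]) = CHF 474.38

CHF 474.38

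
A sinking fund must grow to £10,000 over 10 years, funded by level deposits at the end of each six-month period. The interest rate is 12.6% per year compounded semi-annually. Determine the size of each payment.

£263.20

Level ordinary annuity; solve FV = PMT × [((1+r)^n − 1)/r] for PMT.
Periodic rate r = 0.126/2 per half-year; n is counted in half-years.
With n = 20: PMT = 10,000 / ([((1+r)^n − 1)/r]) = £263.20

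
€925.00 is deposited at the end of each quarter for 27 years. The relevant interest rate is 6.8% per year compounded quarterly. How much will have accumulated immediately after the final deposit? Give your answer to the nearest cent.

€281,600.96

This is an ordinary annuity: 108 deposits of €925.00 at the end of each quarter.
Periodic rate r = 0.068/4 per quarter; n is counted in quarters.
FV = PMT × [((1+r)^n − 1)/r] = 925 × [(1+r)^108 − 1] / r = €281,600.96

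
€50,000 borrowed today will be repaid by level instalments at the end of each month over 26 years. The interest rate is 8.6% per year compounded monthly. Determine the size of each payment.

€401.60

Level ordinary annuity; solve PV = PMT × [(1 − (1+r)^−n)/r] for PMT.
Periodic rate r = 0.086/12 per month; n is counted in months.
With n = 312: PMT = 50,000 / ([(1 − (1+r)^−n)/r]) = €401.60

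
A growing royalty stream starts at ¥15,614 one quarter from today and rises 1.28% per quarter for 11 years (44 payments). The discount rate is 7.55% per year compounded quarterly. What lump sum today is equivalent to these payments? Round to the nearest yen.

¥594,645

Periodic rate r = 0.0755/4 per quarter; n is counted in quarters.
Growing ordinary annuity: PV = PMT₁ × [1 − ((1+g)/(1+r))^n] / (r − g) = 15,614 × [1 − ((1+0.0128)/(1+r))^44] / (r − 0.0128) = ¥594,645.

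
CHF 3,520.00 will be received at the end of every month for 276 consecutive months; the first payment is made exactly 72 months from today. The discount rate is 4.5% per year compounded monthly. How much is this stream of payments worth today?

CHF 463,489.77

Ordinary annuity of 276 payments, first payment at period 72.
Periodic rate r = 0.045/12 per month; n is counted in months.
The ordinary-annuity PV formula values the stream one period before the first payment (period 71); discount that back 71 periods:
PV₀ = 3,520 × [1 − (1+r)^−276] / r × (1+r)^−71 = CHF 463,489.77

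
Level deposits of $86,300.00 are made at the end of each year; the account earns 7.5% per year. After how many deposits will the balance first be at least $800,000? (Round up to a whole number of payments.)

Periodic rate r = 0.075 per year.
Ordinary annuity FV: 800,000 = 86,300 × [((1+r)^n − 1)/r].
(1+r)^n = 1 + 800,000 × r / 86,300, so n = ln(1 + 800,000·r/86,300) / ln(1+r) = 7.30.
Round up to a whole number of payments: n = 8.

8 payments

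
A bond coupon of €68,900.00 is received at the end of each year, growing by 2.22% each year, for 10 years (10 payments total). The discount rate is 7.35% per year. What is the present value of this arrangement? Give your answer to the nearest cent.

€520,003.55

Periodic rate r = 0.0735 per year.
Growing ordinary annuity: PV = PMT₁ × [1 − ((1+g)/(1+r))^n] / (r − g) = 68,900 × [1 − ((1+0.0222)/(1+r))^10] / (r − 0.0222) = €520,003.55.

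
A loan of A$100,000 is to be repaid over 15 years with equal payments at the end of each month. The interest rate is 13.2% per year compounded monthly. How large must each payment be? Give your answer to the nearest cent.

Level ordinary annuity; solve PV = PMT × [(1 − (1+r)^−n)/r] for PMT.
Periodic rate r = 0.132/12 per month; n is counted in months.
With n = 180: PMT = 100,000 / ([(1 − (1+r)^−n)/r]) = A$1,278.43

A$1,278.43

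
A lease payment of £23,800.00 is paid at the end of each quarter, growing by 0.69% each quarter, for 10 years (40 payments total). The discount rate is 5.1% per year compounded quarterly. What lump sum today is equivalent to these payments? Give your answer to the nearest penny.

Periodic rate r = 0.051/4 per quarter; n is counted in quarters.
Growing ordinary annuity: PV = PMT₁ × [1 − ((1+g)/(1+r))^n] / (r − g) = 23,800 × [1 − ((1+0.0069)/(1+r))^40] / (r − 0.0069) = £841,482.43.

£841,482.43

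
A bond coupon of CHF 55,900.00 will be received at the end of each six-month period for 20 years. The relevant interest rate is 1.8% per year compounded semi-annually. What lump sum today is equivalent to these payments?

CHF 1,870,782.13

This is an ordinary annuity: 40 payments of CHF 55,900.00 at the end of each six-month period.
Periodic rate r = 0.018/2 per half-year; n is counted in half-years.
PV = PMT × [(1 − (1+r)^−n)/r] = 55,900 × [1 − (1+r)^−40] / r = CHF 1,870,782.13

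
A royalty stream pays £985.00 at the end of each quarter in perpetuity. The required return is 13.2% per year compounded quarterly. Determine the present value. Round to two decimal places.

£29,848.48

Periodic rate r = 0.132/4 per quarter.
Level perpetuity: PV = PMT / r = 985 / (0.132/4) = £29,848.48.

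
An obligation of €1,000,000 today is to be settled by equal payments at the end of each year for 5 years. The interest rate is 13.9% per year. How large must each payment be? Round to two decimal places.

Level ordinary annuity; solve PV = PMT × [(1 − (1+r)^−n)/r] for PMT.
Periodic rate r = 0.139 per year.
With n = 5: PMT = 1,000,000 / ([(1 − (1+r)^−n)/r]) = €290,583.79

€290,583.79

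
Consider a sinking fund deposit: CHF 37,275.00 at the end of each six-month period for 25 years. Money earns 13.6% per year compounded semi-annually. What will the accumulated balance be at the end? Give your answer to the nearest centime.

This is an ordinary annuity: 50 deposits of CHF 37,275.00 at the end of each six-month period.
Periodic rate r = 0.136/2 per half-year; n is counted in half-years.
FV = PMT × [((1+r)^n − 1)/r] = 37,275 × [(1+r)^50 − 1] / r = CHF 14,157,053.08

CHF 14,157,053.08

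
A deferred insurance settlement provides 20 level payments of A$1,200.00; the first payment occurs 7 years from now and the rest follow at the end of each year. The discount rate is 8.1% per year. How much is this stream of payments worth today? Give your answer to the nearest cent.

A$7,328.78

Ordinary annuity of 20 payments, first payment at period 7.
Periodic rate r = 0.081 per year.
The ordinary-annuity PV formula values the stream one period before the first payment (period 6); discount that back 6 periods:
PV₀ = 1,200 × [1 − (1+r)^−20] / r × (1+r)^−6 = A$7,328.78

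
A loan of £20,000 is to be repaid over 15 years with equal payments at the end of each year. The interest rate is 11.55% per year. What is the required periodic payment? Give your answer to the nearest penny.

£2,866.25

Level ordinary annuity; solve PV = PMT × [(1 − (1+r)^−n)/r] for PMT.
Periodic rate r = 0.1155 per year.
With n = 15: PMT = 20,000 / ([(1 − (1+r)^−n)/r]) = £2,866.25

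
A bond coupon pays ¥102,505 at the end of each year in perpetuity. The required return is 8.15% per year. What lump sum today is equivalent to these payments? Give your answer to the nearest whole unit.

¥1,257,730

Periodic rate r = 0.0815 per year.
Level perpetuity: PV = PMT / r = 102,505 / (0.0815) = ¥1,257,730.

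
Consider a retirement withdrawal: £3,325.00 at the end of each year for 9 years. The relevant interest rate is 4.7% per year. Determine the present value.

This is an ordinary annuity: 9 payments of £3,325.00 at the end of each year.
Periodic rate r = 0.047 per year.
PV = PMT × [(1 − (1+r)^−n)/r] = 3,325 × [1 − (1+r)^−9] / r = £23,952.46

£23,952.46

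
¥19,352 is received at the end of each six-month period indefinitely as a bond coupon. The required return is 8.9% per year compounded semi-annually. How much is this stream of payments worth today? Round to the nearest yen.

Periodic rate r = 0.089/2 per half-year.
Level perpetuity: PV = PMT / r = 19,352 / (0.089/2) = ¥434,876.

¥434,876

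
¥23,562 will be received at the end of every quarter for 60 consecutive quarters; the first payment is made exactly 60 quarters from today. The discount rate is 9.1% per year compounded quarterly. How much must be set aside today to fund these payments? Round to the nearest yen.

¥203,453

Ordinary annuity of 60 payments, first payment at period 60.
Periodic rate r = 0.091/4 per quarter; n is counted in quarters.
The ordinary-annuity PV formula values the stream one period before the first payment (period 59); discount that back 59 periods:
PV₀ = 23,562 × [1 − (1+r)^−60] / r × (1+r)^−59 = ¥203,453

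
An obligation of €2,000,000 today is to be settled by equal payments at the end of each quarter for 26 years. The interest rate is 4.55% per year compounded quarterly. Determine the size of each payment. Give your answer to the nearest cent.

Level ordinary annuity; solve PV = PMT × [(1 − (1+r)^−n)/r] for PMT.
Periodic rate r = 0.0455/4 per quarter; n is counted in quarters.
With n = 104: PMT = 2,000,000 / ([(1 − (1+r)^−n)/r]) = €32,895.26

€32,895.26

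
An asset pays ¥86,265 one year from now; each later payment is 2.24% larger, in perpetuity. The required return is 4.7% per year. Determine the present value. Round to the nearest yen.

Periodic rate r = 0.047 per year.
Growing perpetuity (Gordon): PV = PMT₁ / (r − g) = 86,265 / (r − 0.0224) = ¥3,506,707.

¥3,506,707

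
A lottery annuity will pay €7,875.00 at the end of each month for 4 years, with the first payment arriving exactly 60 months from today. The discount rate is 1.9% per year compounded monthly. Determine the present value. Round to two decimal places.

€331,302.08

Ordinary annuity of 48 payments, first payment at period 60.
Periodic rate r = 0.019/12 per month; n is counted in months.
The ordinary-annuity PV formula values the stream one period before the first payment (period 59); discount that back 59 periods:
PV₀ = 7,875 × [1 − (1+r)^−48] / r × (1+r)^−59 = €331,302.08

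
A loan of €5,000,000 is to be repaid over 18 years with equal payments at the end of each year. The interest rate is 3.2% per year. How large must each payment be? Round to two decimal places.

Level ordinary annuity; solve PV = PMT × [(1 − (1+r)^−n)/r] for PMT.
Periodic rate r = 0.032 per year.
With n = 18: PMT = 5,000,000 / ([(1 − (1+r)^−n)/r]) = €369,718.38

€369,718.38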